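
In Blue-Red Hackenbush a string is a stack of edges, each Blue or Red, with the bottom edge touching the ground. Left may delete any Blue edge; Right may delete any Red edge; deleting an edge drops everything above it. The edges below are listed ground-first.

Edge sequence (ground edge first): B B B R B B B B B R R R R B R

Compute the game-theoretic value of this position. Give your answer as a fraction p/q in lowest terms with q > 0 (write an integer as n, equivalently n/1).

12165/4096

Prefix values for B B B R B B B B B R R R R B R via {L|R} + simplicity:
1 of 15 · B · max L 0 · min R +∞ so 1
2 of 15 · BB · max L 1 · min R +∞ so 2
3 of 15 · BBB · max L 2 · min R +∞ so 3
4 of 15 · BBBR · max L 2 · min R 3 so 5/2
5 of 15 · BBBRB · max L 5/2 · min R 3 so 11/4
6 of 15 · BBBRBB · max L 11/4 · min R 3 so 23/8
7 of 15 · BBBRBBB · max L 23/8 · min R 3 so 47/16
8 of 15 · BBBRBBBB · max L 47/16 · min R 3 so 95/32
9 of 15 · BBBRBBBBB · max L 95/32 · min R 3 so 191/64
10 of 15 · BBBRBBBBBR · max L 95/32 · min R 191/64 so 381/128
11 of 15 · BBBRBBBBBRR · max L 95/32 · min R 381/128 so 761/256
12 of 15 · BBBRBBBBBRRR · max L 95/32 · min R 761/256 so 1521/512
13 of 15 · BBBRBBBBBRRRR · max L 95/32 · min R 1521/512 so 3041/1024
14 of 15 · BBBRBBBBBRRRRB · max L 3041/1024 · min R 1521/512 so 6083/2048
15 of 15 · BBBRBBBBBRRRRBR · max L 3041/1024 · min R 6083/2048 so 12165/4096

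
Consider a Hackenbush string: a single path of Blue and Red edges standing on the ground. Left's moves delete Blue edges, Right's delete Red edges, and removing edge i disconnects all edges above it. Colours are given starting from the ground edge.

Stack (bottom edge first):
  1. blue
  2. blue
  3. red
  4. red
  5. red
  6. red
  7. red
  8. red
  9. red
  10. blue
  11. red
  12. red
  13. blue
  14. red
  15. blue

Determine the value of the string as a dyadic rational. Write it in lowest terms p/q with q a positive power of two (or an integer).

Recurse on prefixes of the 15-edge string blue blue red red red red red red red blue red red blue red blue:
step 1: add blue to get b; options L={ 0 } R={ · } so 1
step 2: add blue to get bb; options L={ 0,1 } R={ · } so 2
step 3: add red to get bbr; options L={ 0,1 } R={ 2 } so 3/2
step 4: add red to get bbrr; options L={ 0,1 } R={ 3/2,2 } so 5/4
step 5: add red to get bbrrr; options L={ 0,1 } R={ 5/4,3/2,2 } so 9/8
step 6: add red to get bbrrrr; options L={ 0,1 } R={ 9/8,5/4,3/2,2 } so 17/16
step 7: add red to get bbrrrrr; options L={ 0,1 } R={ 17/16,9/8,5/4,3/2,2 } so 33/32
step 8: add red to get bbrrrrrr; options L={ 0,1 } R={ 33/32,17/16,9/8,5/4,3/2,2 } so 65/64
step 9: add red to get bbrrrrrrr; options L={ 0,1 } R={ 65/64,33/32,17/16,9/8,5/4,3/2,2 } so 129/128
step 10: add blue to get bbrrrrrrrb; options L={ 0,1,129/128 } R={ 65/64,33/32,17/16,9/8,5/4,3/2,2 } so 259/256
step 11: add red to get bbrrrrrrrbr; options L={ 0,1,129/128 } R={ 259/256,65/64,33/32,17/16,9/8,5/4,3/2,2 } so 517/512
step 12: add red to get bbrrrrrrrbrr; options L={ 0,1,129/128 } R={ 517/512,259/256,65/64,33/32,17/16,9/8,5/4,3/2,2 } so 1033/1024
step 13: add blue to get bbrrrrrrrbrrb; options L={ 0,1,129/128,1033/1024 } R={ 517/512,259/256,65/64,33/32,17/16,9/8,5/4,3/2,2 } so 2067/2048
step 14: add red to get bbrrrrrrrbrrbr; options L={ 0,1,129/128,1033/1024 } R={ 2067/2048,517/512,259/256,65/64,33/32,17/16,9/8,5/4,3/2,2 } so 4133/4096
step 15: add blue to get bbrrrrrrrbrrbrb; options L={ 0,1,129/128,1033/1024,4133/4096 } R={ 2067/2048,517/512,259/256,65/64,33/32,17/16,9/8,5/4,3/2,2 } so 8267/8192

8267/8192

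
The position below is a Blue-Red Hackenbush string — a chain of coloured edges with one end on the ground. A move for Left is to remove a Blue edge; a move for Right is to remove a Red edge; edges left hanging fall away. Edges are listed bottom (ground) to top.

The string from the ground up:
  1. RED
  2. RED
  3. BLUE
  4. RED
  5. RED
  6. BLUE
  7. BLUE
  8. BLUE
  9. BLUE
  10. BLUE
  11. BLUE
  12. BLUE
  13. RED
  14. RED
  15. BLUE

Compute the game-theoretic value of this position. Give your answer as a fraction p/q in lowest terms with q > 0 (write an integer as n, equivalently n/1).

value(R) = { · | 0 } = -1
value(RR) = { · | -1 0 } = -2
value(RRB) = { -2 | -1 0 } = -3/2
value(RRBR) = { -2 | -3/2 -1 0 } = -7/4
value(RRBRR) = { -2 | -7/4 -3/2 -1 0 } = -15/8
value(RRBRRB) = { -2 -15/8 | -7/4 -3/2 -1 0 } = -29/16
value(RRBRRBB) = { -2 -15/8 -29/16 | -7/4 -3/2 -1 0 } = -57/32
value(RRBRRBBB) = { -2 -15/8 -29/16 -57/32 | -7/4 -3/2 -1 0 } = -113/64
value(RRBRRBBBB) = { -2 -15/8 -29/16 -57/32 -113/64 | -7/4 -3/2 -1 0 } = -225/128
value(RRBRRBBBBB) = { -2 -15/8 -29/16 -57/32 -113/64 -225/128 | -7/4 -3/2 -1 0 } = -449/256
value(RRBRRBBBBBB) = { -2 -15/8 -29/16 -57/32 -113/64 -225/128 -449/256 | -7/4 -3/2 -1 0 } = -897/512
value(RRBRRBBBBBBB) = { -2 -15/8 -29/16 -57/32 -113/64 -225/128 -449/256 -897/512 | -7/4 -3/2 -1 0 } = -1793/1024
value(RRBRRBBBBBBBR) = { -2 -15/8 -29/16 -57/32 -113/64 -225/128 -449/256 -897/512 | -1793/1024 -7/4 -3/2 -1 0 } = -3587/2048
value(RRBRRBBBBBBBRR) = { -2 -15/8 -29/16 -57/32 -113/64 -225/128 -449/256 -897/512 | -3587/2048 -1793/1024 -7/4 -3/2 -1 0 } = -7175/4096
value(RRBRRBBBBBBBRRB) = { -2 -15/8 -29/16 -57/32 -113/64 -225/128 -449/256 -897/512 -7175/4096 | -3587/2048 -1793/1024 -7/4 -3/2 -1 0 } = -14349/8192

-14349/8192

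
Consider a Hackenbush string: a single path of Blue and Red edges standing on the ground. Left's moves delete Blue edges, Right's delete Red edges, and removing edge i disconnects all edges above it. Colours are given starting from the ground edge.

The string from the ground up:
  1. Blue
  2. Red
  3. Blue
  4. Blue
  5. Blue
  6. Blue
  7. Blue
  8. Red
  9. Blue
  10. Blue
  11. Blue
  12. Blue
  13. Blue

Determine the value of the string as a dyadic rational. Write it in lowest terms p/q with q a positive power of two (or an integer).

4031/4096

Recurse on prefixes of the 13-edge string Blue Red Blue Blue Blue Blue Blue Red Blue Blue Blue Blue Blue:
1 of 13 · B · max L 0 · min R +∞ gives 1
2 of 13 · BR · max L 0 · min R 1 gives 1/2
3 of 13 · BRB · max L 1/2 · min R 1 gives 3/4
4 of 13 · BRBB · max L 3/4 · min R 1 gives 7/8
5 of 13 · BRBBB · max L 7/8 · min R 1 gives 15/16
6 of 13 · BRBBBB · max L 15/16 · min R 1 gives 31/32
7 of 13 · BRBBBBB · max L 31/32 · min R 1 gives 63/64
8 of 13 · BRBBBBBR · max L 31/32 · min R 63/64 gives 125/128
9 of 13 · BRBBBBBRB · max L 125/128 · min R 63/64 gives 251/256
10 of 13 · BRBBBBBRBB · max L 251/256 · min R 63/64 gives 503/512
11 of 13 · BRBBBBBRBBB · max L 503/512 · min R 63/64 gives 1007/1024
12 of 13 · BRBBBBBRBBBB · max L 1007/1024 · min R 63/64 gives 2015/2048
13 of 13 · BRBBBBBRBBBBB · max L 2015/2048 · min R 63/64 gives 4031/4096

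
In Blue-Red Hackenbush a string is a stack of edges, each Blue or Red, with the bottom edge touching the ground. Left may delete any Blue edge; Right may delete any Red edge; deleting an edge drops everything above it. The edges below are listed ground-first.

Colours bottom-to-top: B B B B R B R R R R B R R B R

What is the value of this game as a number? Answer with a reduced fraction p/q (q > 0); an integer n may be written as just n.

Recurse on prefixes of the 15-edge string B B B B R B R R R R B R R B R:
val(B) = { 0 | none } — 1
val(BB) = { 0; 1 | none } — 2
val(BBB) = { 0; 1; 2 | none } — 3
val(BBBB) = { 0; 1; 2; 3 | none } — 4
val(BBBBR) = { 0; 1; 2; 3 | 4 } — 7/2
val(BBBBRB) = { 0; 1; 2; 3; 7/2 | 4 } — 15/4
val(BBBBRBR) = { 0; 1; 2; 3; 7/2 | 15/4; 4 } — 29/8
val(BBBBRBRR) = { 0; 1; 2; 3; 7/2 | 29/8; 15/4; 4 } — 57/16
val(BBBBRBRRR) = { 0; 1; 2; 3; 7/2 | 57/16; 29/8; 15/4; 4 } — 113/32
val(BBBBRBRRRR) = { 0; 1; 2; 3; 7/2 | 113/32; 57/16; 29/8; 15/4; 4 } — 225/64
val(BBBBRBRRRRB) = { 0; 1; 2; 3; 7/2; 225/64 | 113/32; 57/16; 29/8; 15/4; 4 } — 451/128
val(BBBBRBRRRRBR) = { 0; 1; 2; 3; 7/2; 225/64 | 451/128; 113/32; 57/16; 29/8; 15/4; 4 } — 901/256
val(BBBBRBRRRRBRR) = { 0; 1; 2; 3; 7/2; 225/64 | 901/256; 451/128; 113/32; 57/16; 29/8; 15/4; 4 } — 1801/512
val(BBBBRBRRRRBRRB) = { 0; 1; 2; 3; 7/2; 225/64; 1801/512 | 901/256; 451/128; 113/32; 57/16; 29/8; 15/4; 4 } — 3603/1024
val(BBBBRBRRRRBRRBR) = { 0; 1; 2; 3; 7/2; 225/64; 1801/512 | 3603/1024; 901/256; 451/128; 113/32; 57/16; 29/8; 15/4; 4 } — 7205/2048

7205/2048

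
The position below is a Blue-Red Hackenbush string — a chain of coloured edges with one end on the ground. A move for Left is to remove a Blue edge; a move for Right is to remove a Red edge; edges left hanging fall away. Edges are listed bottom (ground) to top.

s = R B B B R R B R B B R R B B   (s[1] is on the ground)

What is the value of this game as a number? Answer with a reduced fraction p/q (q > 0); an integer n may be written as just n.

Prefix values for R B B B R R B R B B R R B B via {L|R} + simplicity:
val(R) = { ∅ | 0 } gives -1
val(RB) = { -1 | 0 } gives -1/2
val(RBB) = { -1,-1/2 | 0 } gives -1/4
val(RBBB) = { -1,-1/2,-1/4 | 0 } gives -1/8
val(RBBBR) = { -1,-1/2,-1/4 | -1/8,0 } gives -3/16
val(RBBBRR) = { -1,-1/2,-1/4 | -3/16,-1/8,0 } gives -7/32
val(RBBBRRB) = { -1,-1/2,-1/4,-7/32 | -3/16,-1/8,0 } gives -13/64
val(RBBBRRBR) = { -1,-1/2,-1/4,-7/32 | -13/64,-3/16,-1/8,0 } gives -27/128
val(RBBBRRBRB) = { -1,-1/2,-1/4,-7/32,-27/128 | -13/64,-3/16,-1/8,0 } gives -53/256
val(RBBBRRBRBB) = { -1,-1/2,-1/4,-7/32,-27/128,-53/256 | -13/64,-3/16,-1/8,0 } gives -105/512
val(RBBBRRBRBBR) = { -1,-1/2,-1/4,-7/32,-27/128,-53/256 | -105/512,-13/64,-3/16,-1/8,0 } gives -211/1024
val(RBBBRRBRBBRR) = { -1,-1/2,-1/4,-7/32,-27/128,-53/256 | -211/1024,-105/512,-13/64,-3/16,-1/8,0 } gives -423/2048
val(RBBBRRBRBBRRB) = { -1,-1/2,-1/4,-7/32,-27/128,-53/256,-423/2048 | -211/1024,-105/512,-13/64,-3/16,-1/8,0 } gives -845/4096
val(RBBBRRBRBBRRBB) = { -1,-1/2,-1/4,-7/32,-27/128,-53/256,-423/2048,-845/4096 | -211/1024,-105/512,-13/64,-3/16,-1/8,0 } gives -1689/8192

-1689/8192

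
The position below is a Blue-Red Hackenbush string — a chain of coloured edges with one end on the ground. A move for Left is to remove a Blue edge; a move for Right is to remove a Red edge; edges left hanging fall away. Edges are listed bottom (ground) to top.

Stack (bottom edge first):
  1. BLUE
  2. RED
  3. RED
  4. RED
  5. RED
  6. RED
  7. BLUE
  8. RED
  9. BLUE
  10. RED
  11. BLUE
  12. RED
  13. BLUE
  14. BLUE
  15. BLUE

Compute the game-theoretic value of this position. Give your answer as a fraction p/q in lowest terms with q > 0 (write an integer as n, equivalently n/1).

687/16384

B: Left { 0 }, Right { — } ⇒ simplest 1
BR: Left { 0 }, Right { 1 } ⇒ simplest 1/2
BRR: Left { 0 }, Right { 1/2, 1 } ⇒ simplest 1/4
BRRR: Left { 0 }, Right { 1/4, 1/2, 1 } ⇒ simplest 1/8
BRRRR: Left { 0 }, Right { 1/8, 1/4, 1/2, 1 } ⇒ simplest 1/16
BRRRRR: Left { 0 }, Right { 1/16, 1/8, 1/4, 1/2, 1 } ⇒ simplest 1/32
BRRRRRB: Left { 0, 1/32 }, Right { 1/16, 1/8, 1/4, 1/2, 1 } ⇒ simplest 3/64
BRRRRRBR: Left { 0, 1/32 }, Right { 3/64, 1/16, 1/8, 1/4, 1/2, 1 } ⇒ simplest 5/128
BRRRRRBRB: Left { 0, 1/32, 5/128 }, Right { 3/64, 1/16, 1/8, 1/4, 1/2, 1 } ⇒ simplest 11/256
BRRRRRBRBR: Left { 0, 1/32, 5/128 }, Right { 11/256, 3/64, 1/16, 1/8, 1/4, 1/2, 1 } ⇒ simplest 21/512
BRRRRRBRBRB: Left { 0, 1/32, 5/128, 21/512 }, Right { 11/256, 3/64, 1/16, 1/8, 1/4, 1/2, 1 } ⇒ simplest 43/1024
BRRRRRBRBRBR: Left { 0, 1/32, 5/128, 21/512 }, Right { 43/1024, 11/256, 3/64, 1/16, 1/8, 1/4, 1/2, 1 } ⇒ simplest 85/2048
BRRRRRBRBRBRB: Left { 0, 1/32, 5/128, 21/512, 85/2048 }, Right { 43/1024, 11/256, 3/64, 1/16, 1/8, 1/4, 1/2, 1 } ⇒ simplest 171/4096
BRRRRRBRBRBRBB: Left { 0, 1/32, 5/128, 21/512, 85/2048, 171/4096 }, Right { 43/1024, 11/256, 3/64, 1/16, 1/8, 1/4, 1/2, 1 } ⇒ simplest 343/8192
BRRRRRBRBRBRBBB: Left { 0, 1/32, 5/128, 21/512, 85/2048, 171/4096, 343/8192 }, Right { 43/1024, 11/256, 3/64, 1/16, 1/8, 1/4, 1/2, 1 } ⇒ simplest 687/16384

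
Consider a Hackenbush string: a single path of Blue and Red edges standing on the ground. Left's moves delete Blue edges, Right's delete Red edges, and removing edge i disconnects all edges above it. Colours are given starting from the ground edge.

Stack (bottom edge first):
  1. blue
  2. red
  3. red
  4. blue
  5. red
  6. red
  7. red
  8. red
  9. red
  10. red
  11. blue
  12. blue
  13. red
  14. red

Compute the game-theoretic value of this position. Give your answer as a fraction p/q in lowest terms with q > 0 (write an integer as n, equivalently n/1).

2073/8192

Build value(s[:k]) for k = 1..14, string s = blue red red blue red red red red red red blue blue red red.
step 1: add blue to get b; options L={ 0 } R={ (no moves) } — 1
step 2: add red to get br; options L={ 0 } R={ 1 } — 1/2
step 3: add red to get brr; options L={ 0 } R={ 1/2, 1 } — 1/4
step 4: add blue to get brrb; options L={ 0, 1/4 } R={ 1/2, 1 } — 3/8
step 5: add red to get brrbr; options L={ 0, 1/4 } R={ 3/8, 1/2, 1 } — 5/16
step 6: add red to get brrbrr; options L={ 0, 1/4 } R={ 5/16, 3/8, 1/2, 1 } — 9/32
step 7: add red to get brrbrrr; options L={ 0, 1/4 } R={ 9/32, 5/16, 3/8, 1/2, 1 } — 17/64
step 8: add red to get brrbrrrr; options L={ 0, 1/4 } R={ 17/64, 9/32, 5/16, 3/8, 1/2, 1 } — 33/128
step 9: add red to get brrbrrrrr; options L={ 0, 1/4 } R={ 33/128, 17/64, 9/32, 5/16, 3/8, 1/2, 1 } — 65/256
step 10: add red to get brrbrrrrrr; options L={ 0, 1/4 } R={ 65/256, 33/128, 17/64, 9/32, 5/16, 3/8, 1/2, 1 } — 129/512
step 11: add blue to get brrbrrrrrrb; options L={ 0, 1/4, 129/512 } R={ 65/256, 33/128, 17/64, 9/32, 5/16, 3/8, 1/2, 1 } — 259/1024
step 12: add blue to get brrbrrrrrrbb; options L={ 0, 1/4, 129/512, 259/1024 } R={ 65/256, 33/128, 17/64, 9/32, 5/16, 3/8, 1/2, 1 } — 519/2048
step 13: add red to get brrbrrrrrrbbr; options L={ 0, 1/4, 129/512, 259/1024 } R={ 519/2048, 65/256, 33/128, 17/64, 9/32, 5/16, 3/8, 1/2, 1 } — 1037/4096
step 14: add red to get brrbrrrrrrbbrr; options L={ 0, 1/4, 129/512, 259/1024 } R={ 1037/4096, 519/2048, 65/256, 33/128, 17/64, 9/32, 5/16, 3/8, 1/2, 1 } — 2073/8192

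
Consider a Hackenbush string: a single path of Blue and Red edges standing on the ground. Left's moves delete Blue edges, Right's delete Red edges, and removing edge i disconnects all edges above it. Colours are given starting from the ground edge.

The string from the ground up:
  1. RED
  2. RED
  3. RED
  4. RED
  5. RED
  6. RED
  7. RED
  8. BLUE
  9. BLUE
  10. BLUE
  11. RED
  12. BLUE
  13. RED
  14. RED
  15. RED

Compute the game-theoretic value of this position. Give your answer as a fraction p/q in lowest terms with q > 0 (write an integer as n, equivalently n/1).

-1583/256

G_1 [R]  L=[(no moves)]  R=[0]  gives -1
G_2 [RR]  L=[(no moves)]  R=[-1, 0]  gives -2
G_3 [RRR]  L=[(no moves)]  R=[-2, -1, 0]  gives -3
G_4 [RRRR]  L=[(no moves)]  R=[-3, -2, -1, 0]  gives -4
G_5 [RRRRR]  L=[(no moves)]  R=[-4, -3, -2, -1, 0]  gives -5
G_6 [RRRRRR]  L=[(no moves)]  R=[-5, -4, -3, -2, -1, 0]  gives -6
G_7 [RRRRRRR]  L=[(no moves)]  R=[-6, -5, -4, -3, -2, -1, 0]  gives -7
G_8 [RRRRRRRB]  L=[-7]  R=[-6, -5, -4, -3, -2, -1, 0]  gives -13/2
G_9 [RRRRRRRBB]  L=[-7, -13/2]  R=[-6, -5, -4, -3, -2, -1, 0]  gives -25/4
G_10 [RRRRRRRBBB]  L=[-7, -13/2, -25/4]  R=[-6, -5, -4, -3, -2, -1, 0]  gives -49/8
G_11 [RRRRRRRBBBR]  L=[-7, -13/2, -25/4]  R=[-49/8, -6, -5, -4, -3, -2, -1, 0]  gives -99/16
G_12 [RRRRRRRBBBRB]  L=[-7, -13/2, -25/4, -99/16]  R=[-49/8, -6, -5, -4, -3, -2, -1, 0]  gives -197/32
G_13 [RRRRRRRBBBRBR]  L=[-7, -13/2, -25/4, -99/16]  R=[-197/32, -49/8, -6, -5, -4, -3, -2, -1, 0]  gives -395/64
G_14 [RRRRRRRBBBRBRR]  L=[-7, -13/2, -25/4, -99/16]  R=[-395/64, -197/32, -49/8, -6, -5, -4, -3, -2, -1, 0]  gives -791/128
G_15 [RRRRRRRBBBRBRRR]  L=[-7, -13/2, -25/4, -99/16]  R=[-791/128, -395/64, -197/32, -49/8, -6, -5, -4, -3, -2, -1, 0]  gives -1583/256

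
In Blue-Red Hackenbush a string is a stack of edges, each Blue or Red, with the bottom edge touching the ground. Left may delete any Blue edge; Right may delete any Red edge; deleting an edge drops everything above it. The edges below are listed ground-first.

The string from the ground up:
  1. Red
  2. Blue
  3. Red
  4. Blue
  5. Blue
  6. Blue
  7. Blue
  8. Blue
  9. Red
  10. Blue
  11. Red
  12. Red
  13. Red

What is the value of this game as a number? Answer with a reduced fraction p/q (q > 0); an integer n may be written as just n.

edge 1 of 13 (Red): { · | 0 } -> -1
edge 2 of 13 (Blue): { -1 | 0 } -> -1/2
edge 3 of 13 (Red): { -1 | -1/2; 0 } -> -3/4
edge 4 of 13 (Blue): { -1; -3/4 | -1/2; 0 } -> -5/8
edge 5 of 13 (Blue): { -1; -3/4; -5/8 | -1/2; 0 } -> -9/16
edge 6 of 13 (Blue): { -1; -3/4; -5/8; -9/16 | -1/2; 0 } -> -17/32
edge 7 of 13 (Blue): { -1; -3/4; -5/8; -9/16; -17/32 | -1/2; 0 } -> -33/64
edge 8 of 13 (Blue): { -1; -3/4; -5/8; -9/16; -17/32; -33/64 | -1/2; 0 } -> -65/128
edge 9 of 13 (Red): { -1; -3/4; -5/8; -9/16; -17/32; -33/64 | -65/128; -1/2; 0 } -> -131/256
edge 10 of 13 (Blue): { -1; -3/4; -5/8; -9/16; -17/32; -33/64; -131/256 | -65/128; -1/2; 0 } -> -261/512
edge 11 of 13 (Red): { -1; -3/4; -5/8; -9/16; -17/32; -33/64; -131/256 | -261/512; -65/128; -1/2; 0 } -> -523/1024
edge 12 of 13 (Red): { -1; -3/4; -5/8; -9/16; -17/32; -33/64; -131/256 | -523/1024; -261/512; -65/128; -1/2; 0 } -> -1047/2048
edge 13 of 13 (Red): { -1; -3/4; -5/8; -9/16; -17/32; -33/64; -131/256 | -1047/2048; -523/1024; -261/512; -65/128; -1/2; 0 } -> -2095/4096

-2095/4096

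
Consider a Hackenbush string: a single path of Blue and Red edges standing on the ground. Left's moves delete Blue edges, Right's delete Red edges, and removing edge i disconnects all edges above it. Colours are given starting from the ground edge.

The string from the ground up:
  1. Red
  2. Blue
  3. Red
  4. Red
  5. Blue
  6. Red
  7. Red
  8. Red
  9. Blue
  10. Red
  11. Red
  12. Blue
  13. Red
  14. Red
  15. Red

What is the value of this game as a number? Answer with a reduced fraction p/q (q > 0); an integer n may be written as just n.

-14191/16384

val_1 [R]  L=[∅]  R=[0]  ⇒ -1
val_2 [RB]  L=[-1]  R=[0]  ⇒ -1/2
val_3 [RBR]  L=[-1]  R=[-1/2, 0]  ⇒ -3/4
val_4 [RBRR]  L=[-1]  R=[-3/4, -1/2, 0]  ⇒ -7/8
val_5 [RBRRB]  L=[-1, -7/8]  R=[-3/4, -1/2, 0]  ⇒ -13/16
val_6 [RBRRBR]  L=[-1, -7/8]  R=[-13/16, -3/4, -1/2, 0]  ⇒ -27/32
val_7 [RBRRBRR]  L=[-1, -7/8]  R=[-27/32, -13/16, -3/4, -1/2, 0]  ⇒ -55/64
val_8 [RBRRBRRR]  L=[-1, -7/8]  R=[-55/64, -27/32, -13/16, -3/4, -1/2, 0]  ⇒ -111/128
val_9 [RBRRBRRRB]  L=[-1, -7/8, -111/128]  R=[-55/64, -27/32, -13/16, -3/4, -1/2, 0]  ⇒ -221/256
val_10 [RBRRBRRRBR]  L=[-1, -7/8, -111/128]  R=[-221/256, -55/64, -27/32, -13/16, -3/4, -1/2, 0]  ⇒ -443/512
val_11 [RBRRBRRRBRR]  L=[-1, -7/8, -111/128]  R=[-443/512, -221/256, -55/64, -27/32, -13/16, -3/4, -1/2, 0]  ⇒ -887/1024
val_12 [RBRRBRRRBRRB]  L=[-1, -7/8, -111/128, -887/1024]  R=[-443/512, -221/256, -55/64, -27/32, -13/16, -3/4, -1/2, 0]  ⇒ -1773/2048
val_13 [RBRRBRRRBRRBR]  L=[-1, -7/8, -111/128, -887/1024]  R=[-1773/2048, -443/512, -221/256, -55/64, -27/32, -13/16, -3/4, -1/2, 0]  ⇒ -3547/4096
val_14 [RBRRBRRRBRRBRR]  L=[-1, -7/8, -111/128, -887/1024]  R=[-3547/4096, -1773/2048, -443/512, -221/256, -55/64, -27/32, -13/16, -3/4, -1/2, 0]  ⇒ -7095/8192
val_15 [RBRRBRRRBRRBRRR]  L=[-1, -7/8, -111/128, -887/1024]  R=[-7095/8192, -3547/4096, -1773/2048, -443/512, -221/256, -55/64, -27/32, -13/16, -3/4, -1/2, 0]  ⇒ -14191/16384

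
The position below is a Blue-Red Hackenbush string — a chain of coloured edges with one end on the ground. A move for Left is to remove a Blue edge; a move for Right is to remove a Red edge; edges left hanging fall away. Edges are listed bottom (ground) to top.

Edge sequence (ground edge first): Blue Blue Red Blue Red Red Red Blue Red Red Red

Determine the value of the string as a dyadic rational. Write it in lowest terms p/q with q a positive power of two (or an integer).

Build v(s[:k]) for k = 1..11, string s = Blue Blue Red Blue Red Red Red Blue Red Red Red.
B: Left { 0 }, Right { ∅ } → simplest 1
BB: Left { 0, 1 }, Right { ∅ } → simplest 2
BBR: Left { 0, 1 }, Right { 2 } → simplest 3/2
BBRB: Left { 0, 1, 3/2 }, Right { 2 } → simplest 7/4
BBRBR: Left { 0, 1, 3/2 }, Right { 7/4, 2 } → simplest 13/8
BBRBRR: Left { 0, 1, 3/2 }, Right { 13/8, 7/4, 2 } → simplest 25/16
BBRBRRR: Left { 0, 1, 3/2 }, Right { 25/16, 13/8, 7/4, 2 } → simplest 49/32
BBRBRRRB: Left { 0, 1, 3/2, 49/32 }, Right { 25/16, 13/8, 7/4, 2 } → simplest 99/64
BBRBRRRBR: Left { 0, 1, 3/2, 49/32 }, Right { 99/64, 25/16, 13/8, 7/4, 2 } → simplest 197/128
BBRBRRRBRR: Left { 0, 1, 3/2, 49/32 }, Right { 197/128, 99/64, 25/16, 13/8, 7/4, 2 } → simplest 393/256
BBRBRRRBRRR: Left { 0, 1, 3/2, 49/32 }, Right { 393/256, 197/128, 99/64, 25/16, 13/8, 7/4, 2 } → simplest 785/512

785/512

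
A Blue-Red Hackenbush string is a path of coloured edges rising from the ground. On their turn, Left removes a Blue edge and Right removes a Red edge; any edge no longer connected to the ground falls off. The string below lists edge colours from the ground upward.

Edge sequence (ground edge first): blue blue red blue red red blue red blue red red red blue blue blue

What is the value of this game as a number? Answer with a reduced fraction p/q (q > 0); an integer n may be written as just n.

12943/8192

Prefix values for blue blue red blue red red blue red blue red red red blue blue blue via {L|R} + simplicity:
value_1 [b]  L=[0]  R=[·]  ⇒ 1
value_2 [bb]  L=[0 1]  R=[·]  ⇒ 2
value_3 [bbr]  L=[0 1]  R=[2]  ⇒ 3/2
value_4 [bbrb]  L=[0 1 3/2]  R=[2]  ⇒ 7/4
value_5 [bbrbr]  L=[0 1 3/2]  R=[7/4 2]  ⇒ 13/8
value_6 [bbrbrr]  L=[0 1 3/2]  R=[13/8 7/4 2]  ⇒ 25/16
value_7 [bbrbrrb]  L=[0 1 3/2 25/16]  R=[13/8 7/4 2]  ⇒ 51/32
value_8 [bbrbrrbr]  L=[0 1 3/2 25/16]  R=[51/32 13/8 7/4 2]  ⇒ 101/64
value_9 [bbrbrrbrb]  L=[0 1 3/2 25/16 101/64]  R=[51/32 13/8 7/4 2]  ⇒ 203/128
value_10 [bbrbrrbrbr]  L=[0 1 3/2 25/16 101/64]  R=[203/128 51/32 13/8 7/4 2]  ⇒ 405/256
value_11 [bbrbrrbrbrr]  L=[0 1 3/2 25/16 101/64]  R=[405/256 203/128 51/32 13/8 7/4 2]  ⇒ 809/512
value_12 [bbrbrrbrbrrr]  L=[0 1 3/2 25/16 101/64]  R=[809/512 405/256 203/128 51/32 13/8 7/4 2]  ⇒ 1617/1024
value_13 [bbrbrrbrbrrrb]  L=[0 1 3/2 25/16 101/64 1617/1024]  R=[809/512 405/256 203/128 51/32 13/8 7/4 2]  ⇒ 3235/2048
value_14 [bbrbrrbrbrrrbb]  L=[0 1 3/2 25/16 101/64 1617/1024 3235/2048]  R=[809/512 405/256 203/128 51/32 13/8 7/4 2]  ⇒ 6471/4096
value_15 [bbrbrrbrbrrrbbb]  L=[0 1 3/2 25/16 101/64 1617/1024 3235/2048 6471/4096]  R=[809/512 405/256 203/128 51/32 13/8 7/4 2]  ⇒ 12943/8192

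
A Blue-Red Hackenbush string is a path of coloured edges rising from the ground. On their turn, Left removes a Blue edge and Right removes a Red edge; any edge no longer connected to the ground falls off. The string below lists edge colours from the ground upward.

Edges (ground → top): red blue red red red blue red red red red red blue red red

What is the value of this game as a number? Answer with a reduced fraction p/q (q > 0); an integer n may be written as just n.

Recurse on prefixes of the 14-edge string red blue red red red blue red red red red red blue red red:
edge 1 of 14 (red): {  | 0 } → -1
edge 2 of 14 (blue): { -1 | 0 } → -1/2
edge 3 of 14 (red): { -1 | -1/2,0 } → -3/4
edge 4 of 14 (red): { -1 | -3/4,-1/2,0 } → -7/8
edge 5 of 14 (red): { -1 | -7/8,-3/4,-1/2,0 } → -15/16
edge 6 of 14 (blue): { -1,-15/16 | -7/8,-3/4,-1/2,0 } → -29/32
edge 7 of 14 (red): { -1,-15/16 | -29/32,-7/8,-3/4,-1/2,0 } → -59/64
edge 8 of 14 (red): { -1,-15/16 | -59/64,-29/32,-7/8,-3/4,-1/2,0 } → -119/128
edge 9 of 14 (red): { -1,-15/16 | -119/128,-59/64,-29/32,-7/8,-3/4,-1/2,0 } → -239/256
edge 10 of 14 (red): { -1,-15/16 | -239/256,-119/128,-59/64,-29/32,-7/8,-3/4,-1/2,0 } → -479/512
edge 11 of 14 (red): { -1,-15/16 | -479/512,-239/256,-119/128,-59/64,-29/32,-7/8,-3/4,-1/2,0 } → -959/1024
edge 12 of 14 (blue): { -1,-15/16,-959/1024 | -479/512,-239/256,-119/128,-59/64,-29/32,-7/8,-3/4,-1/2,0 } → -1917/2048
edge 13 of 14 (red): { -1,-15/16,-959/1024 | -1917/2048,-479/512,-239/256,-119/128,-59/64,-29/32,-7/8,-3/4,-1/2,0 } → -3835/4096
edge 14 of 14 (red): { -1,-15/16,-959/1024 | -3835/4096,-1917/2048,-479/512,-239/256,-119/128,-59/64,-29/32,-7/8,-3/4,-1/2,0 } → -7671/8192

-7671/8192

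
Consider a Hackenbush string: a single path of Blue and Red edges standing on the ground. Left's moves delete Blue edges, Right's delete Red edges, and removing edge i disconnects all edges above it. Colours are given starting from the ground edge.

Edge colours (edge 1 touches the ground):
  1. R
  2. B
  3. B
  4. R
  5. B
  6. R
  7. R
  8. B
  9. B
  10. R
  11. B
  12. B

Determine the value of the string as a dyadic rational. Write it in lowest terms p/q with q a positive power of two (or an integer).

-713/2048

Build val(s[:k]) for k = 1..12, string s = R B B R B R R B B R B B.
edge 1 of 12 (R): { none | 0 } = -1
edge 2 of 12 (B): { -1 | 0 } = -1/2
edge 3 of 12 (B): { -1 -1/2 | 0 } = -1/4
edge 4 of 12 (R): { -1 -1/2 | -1/4 0 } = -3/8
edge 5 of 12 (B): { -1 -1/2 -3/8 | -1/4 0 } = -5/16
edge 6 of 12 (R): { -1 -1/2 -3/8 | -5/16 -1/4 0 } = -11/32
edge 7 of 12 (R): { -1 -1/2 -3/8 | -11/32 -5/16 -1/4 0 } = -23/64
edge 8 of 12 (B): { -1 -1/2 -3/8 -23/64 | -11/32 -5/16 -1/4 0 } = -45/128
edge 9 of 12 (B): { -1 -1/2 -3/8 -23/64 -45/128 | -11/32 -5/16 -1/4 0 } = -89/256
edge 10 of 12 (R): { -1 -1/2 -3/8 -23/64 -45/128 | -89/256 -11/32 -5/16 -1/4 0 } = -179/512
edge 11 of 12 (B): { -1 -1/2 -3/8 -23/64 -45/128 -179/512 | -89/256 -11/32 -5/16 -1/4 0 } = -357/1024
edge 12 of 12 (B): { -1 -1/2 -3/8 -23/64 -45/128 -179/512 -357/1024 | -89/256 -11/32 -5/16 -1/4 0 } = -713/2048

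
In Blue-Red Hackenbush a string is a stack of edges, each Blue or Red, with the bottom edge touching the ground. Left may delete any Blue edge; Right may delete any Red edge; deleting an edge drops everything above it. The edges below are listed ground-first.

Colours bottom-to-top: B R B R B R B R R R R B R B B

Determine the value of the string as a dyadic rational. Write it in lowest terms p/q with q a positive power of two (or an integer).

10775/16384

value_1 [B]  L=[0]  R=[—]  ⇒ 1
value_2 [BR]  L=[0]  R=[1]  ⇒ 1/2
value_3 [BRB]  L=[0, 1/2]  R=[1]  ⇒ 3/4
value_4 [BRBR]  L=[0, 1/2]  R=[3/4, 1]  ⇒ 5/8
value_5 [BRBRB]  L=[0, 1/2, 5/8]  R=[3/4, 1]  ⇒ 11/16
value_6 [BRBRBR]  L=[0, 1/2, 5/8]  R=[11/16, 3/4, 1]  ⇒ 21/32
value_7 [BRBRBRB]  L=[0, 1/2, 5/8, 21/32]  R=[11/16, 3/4, 1]  ⇒ 43/64
value_8 [BRBRBRBR]  L=[0, 1/2, 5/8, 21/32]  R=[43/64, 11/16, 3/4, 1]  ⇒ 85/128
value_9 [BRBRBRBRR]  L=[0, 1/2, 5/8, 21/32]  R=[85/128, 43/64, 11/16, 3/4, 1]  ⇒ 169/256
value_10 [BRBRBRBRRR]  L=[0, 1/2, 5/8, 21/32]  R=[169/256, 85/128, 43/64, 11/16, 3/4, 1]  ⇒ 337/512
value_11 [BRBRBRBRRRR]  L=[0, 1/2, 5/8, 21/32]  R=[337/512, 169/256, 85/128, 43/64, 11/16, 3/4, 1]  ⇒ 673/1024
value_12 [BRBRBRBRRRRB]  L=[0, 1/2, 5/8, 21/32, 673/1024]  R=[337/512, 169/256, 85/128, 43/64, 11/16, 3/4, 1]  ⇒ 1347/2048
value_13 [BRBRBRBRRRRBR]  L=[0, 1/2, 5/8, 21/32, 673/1024]  R=[1347/2048, 337/512, 169/256, 85/128, 43/64, 11/16, 3/4, 1]  ⇒ 2693/4096
value_14 [BRBRBRBRRRRBRB]  L=[0, 1/2, 5/8, 21/32, 673/1024, 2693/4096]  R=[1347/2048, 337/512, 169/256, 85/128, 43/64, 11/16, 3/4, 1]  ⇒ 5387/8192
value_15 [BRBRBRBRRRRBRBB]  L=[0, 1/2, 5/8, 21/32, 673/1024, 2693/4096, 5387/8192]  R=[1347/2048, 337/512, 169/256, 85/128, 43/64, 11/16, 3/4, 1]  ⇒ 10775/16384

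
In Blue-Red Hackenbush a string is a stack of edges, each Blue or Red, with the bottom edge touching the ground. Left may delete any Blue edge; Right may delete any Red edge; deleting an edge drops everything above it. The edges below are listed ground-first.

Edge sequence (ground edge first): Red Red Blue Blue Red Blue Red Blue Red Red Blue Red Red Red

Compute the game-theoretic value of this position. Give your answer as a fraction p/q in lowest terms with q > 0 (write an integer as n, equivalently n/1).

1 of 14 · R · max L −∞ · min R 0 so -1
2 of 14 · RR · max L −∞ · min R -1 so -2
3 of 14 · RRB · max L -2 · min R -1 so -3/2
4 of 14 · RRBB · max L -3/2 · min R -1 so -5/4
5 of 14 · RRBBR · max L -3/2 · min R -5/4 so -11/8
6 of 14 · RRBBRB · max L -11/8 · min R -5/4 so -21/16
7 of 14 · RRBBRBR · max L -11/8 · min R -21/16 so -43/32
8 of 14 · RRBBRBRB · max L -43/32 · min R -21/16 so -85/64
9 of 14 · RRBBRBRBR · max L -43/32 · min R -85/64 so -171/128
10 of 14 · RRBBRBRBRR · max L -43/32 · min R -171/128 so -343/256
11 of 14 · RRBBRBRBRRB · max L -343/256 · min R -171/128 so -685/512
12 of 14 · RRBBRBRBRRBR · max L -343/256 · min R -685/512 so -1371/1024
13 of 14 · RRBBRBRBRRBRR · max L -343/256 · min R -1371/1024 so -2743/2048
14 of 14 · RRBBRBRBRRBRRR · max L -343/256 · min R -2743/2048 so -5487/4096

-5487/4096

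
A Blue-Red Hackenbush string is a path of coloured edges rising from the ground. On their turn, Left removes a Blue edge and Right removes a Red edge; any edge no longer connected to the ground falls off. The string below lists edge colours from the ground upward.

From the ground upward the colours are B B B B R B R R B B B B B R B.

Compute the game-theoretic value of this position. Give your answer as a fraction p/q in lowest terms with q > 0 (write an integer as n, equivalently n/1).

7419/2048

edge 1 of 15 (B): { 0 | — } -> 1
edge 2 of 15 (B): { 0; 1 | — } -> 2
edge 3 of 15 (B): { 0; 1; 2 | — } -> 3
edge 4 of 15 (B): { 0; 1; 2; 3 | — } -> 4
edge 5 of 15 (R): { 0; 1; 2; 3 | 4 } -> 7/2
edge 6 of 15 (B): { 0; 1; 2; 3; 7/2 | 4 } -> 15/4
edge 7 of 15 (R): { 0; 1; 2; 3; 7/2 | 15/4; 4 } -> 29/8
edge 8 of 15 (R): { 0; 1; 2; 3; 7/2 | 29/8; 15/4; 4 } -> 57/16
edge 9 of 15 (B): { 0; 1; 2; 3; 7/2; 57/16 | 29/8; 15/4; 4 } -> 115/32
edge 10 of 15 (B): { 0; 1; 2; 3; 7/2; 57/16; 115/32 | 29/8; 15/4; 4 } -> 231/64
edge 11 of 15 (B): { 0; 1; 2; 3; 7/2; 57/16; 115/32; 231/64 | 29/8; 15/4; 4 } -> 463/128
edge 12 of 15 (B): { 0; 1; 2; 3; 7/2; 57/16; 115/32; 231/64; 463/128 | 29/8; 15/4; 4 } -> 927/256
edge 13 of 15 (B): { 0; 1; 2; 3; 7/2; 57/16; 115/32; 231/64; 463/128; 927/256 | 29/8; 15/4; 4 } -> 1855/512
edge 14 of 15 (R): { 0; 1; 2; 3; 7/2; 57/16; 115/32; 231/64; 463/128; 927/256 | 1855/512; 29/8; 15/4; 4 } -> 3709/1024
edge 15 of 15 (B): { 0; 1; 2; 3; 7/2; 57/16; 115/32; 231/64; 463/128; 927/256; 3709/1024 | 1855/512; 29/8; 15/4; 4 } -> 7419/2048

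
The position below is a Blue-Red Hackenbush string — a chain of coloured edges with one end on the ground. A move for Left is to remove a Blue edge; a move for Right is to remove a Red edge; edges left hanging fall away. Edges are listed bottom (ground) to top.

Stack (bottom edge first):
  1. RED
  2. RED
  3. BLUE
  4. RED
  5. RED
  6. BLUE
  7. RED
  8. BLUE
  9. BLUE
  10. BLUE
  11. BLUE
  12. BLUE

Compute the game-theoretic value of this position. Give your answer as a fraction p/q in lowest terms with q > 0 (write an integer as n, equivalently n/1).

g(R) = {  | 0 } = -1
g(RR) = {  | -1, 0 } = -2
g(RRB) = { -2 | -1, 0 } = -3/2
g(RRBR) = { -2 | -3/2, -1, 0 } = -7/4
g(RRBRR) = { -2 | -7/4, -3/2, -1, 0 } = -15/8
g(RRBRRB) = { -2, -15/8 | -7/4, -3/2, -1, 0 } = -29/16
g(RRBRRBR) = { -2, -15/8 | -29/16, -7/4, -3/2, -1, 0 } = -59/32
g(RRBRRBRB) = { -2, -15/8, -59/32 | -29/16, -7/4, -3/2, -1, 0 } = -117/64
g(RRBRRBRBB) = { -2, -15/8, -59/32, -117/64 | -29/16, -7/4, -3/2, -1, 0 } = -233/128
g(RRBRRBRBBB) = { -2, -15/8, -59/32, -117/64, -233/128 | -29/16, -7/4, -3/2, -1, 0 } = -465/256
g(RRBRRBRBBBB) = { -2, -15/8, -59/32, -117/64, -233/128, -465/256 | -29/16, -7/4, -3/2, -1, 0 } = -929/512
g(RRBRRBRBBBBB) = { -2, -15/8, -59/32, -117/64, -233/128, -465/256, -929/512 | -29/16, -7/4, -3/2, -1, 0 } = -1857/1024

-1857/1024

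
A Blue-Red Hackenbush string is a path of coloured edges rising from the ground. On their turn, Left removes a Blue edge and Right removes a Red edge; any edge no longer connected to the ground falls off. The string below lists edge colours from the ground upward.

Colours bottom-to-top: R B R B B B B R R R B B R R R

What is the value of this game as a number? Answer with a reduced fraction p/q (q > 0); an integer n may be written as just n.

-8655/16384

Prefix values for R B R B B B B R R R B B R R R via {L|R} + simplicity:
edge 1 of 15 (R): { ∅ | 0 } ⇒ -1
edge 2 of 15 (B): { -1 | 0 } ⇒ -1/2
edge 3 of 15 (R): { -1 | -1/2, 0 } ⇒ -3/4
edge 4 of 15 (B): { -1, -3/4 | -1/2, 0 } ⇒ -5/8
edge 5 of 15 (B): { -1, -3/4, -5/8 | -1/2, 0 } ⇒ -9/16
edge 6 of 15 (B): { -1, -3/4, -5/8, -9/16 | -1/2, 0 } ⇒ -17/32
edge 7 of 15 (B): { -1, -3/4, -5/8, -9/16, -17/32 | -1/2, 0 } ⇒ -33/64
edge 8 of 15 (R): { -1, -3/4, -5/8, -9/16, -17/32 | -33/64, -1/2, 0 } ⇒ -67/128
edge 9 of 15 (R): { -1, -3/4, -5/8, -9/16, -17/32 | -67/128, -33/64, -1/2, 0 } ⇒ -135/256
edge 10 of 15 (R): { -1, -3/4, -5/8, -9/16, -17/32 | -135/256, -67/128, -33/64, -1/2, 0 } ⇒ -271/512
edge 11 of 15 (B): { -1, -3/4, -5/8, -9/16, -17/32, -271/512 | -135/256, -67/128, -33/64, -1/2, 0 } ⇒ -541/1024
edge 12 of 15 (B): { -1, -3/4, -5/8, -9/16, -17/32, -271/512, -541/1024 | -135/256, -67/128, -33/64, -1/2, 0 } ⇒ -1081/2048
edge 13 of 15 (R): { -1, -3/4, -5/8, -9/16, -17/32, -271/512, -541/1024 | -1081/2048, -135/256, -67/128, -33/64, -1/2, 0 } ⇒ -2163/4096
edge 14 of 15 (R): { -1, -3/4, -5/8, -9/16, -17/32, -271/512, -541/1024 | -2163/4096, -1081/2048, -135/256, -67/128, -33/64, -1/2, 0 } ⇒ -4327/8192
edge 15 of 15 (R): { -1, -3/4, -5/8, -9/16, -17/32, -271/512, -541/1024 | -4327/8192, -2163/4096, -1081/2048, -135/256, -67/128, -33/64, -1/2, 0 } ⇒ -8655/16384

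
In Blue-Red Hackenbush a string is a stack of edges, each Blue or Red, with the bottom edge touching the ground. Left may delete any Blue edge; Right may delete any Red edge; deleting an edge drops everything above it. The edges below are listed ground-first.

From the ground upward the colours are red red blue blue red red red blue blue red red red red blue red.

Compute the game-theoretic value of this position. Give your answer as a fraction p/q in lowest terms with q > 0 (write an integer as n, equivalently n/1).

Build g(s[:k]) for k = 1..15, string s = red red blue blue red red red blue blue red red red red blue red.
g(r) = {  | 0 } — -1
g(rr) = {  | -1,0 } — -2
g(rrb) = { -2 | -1,0 } — -3/2
g(rrbb) = { -2,-3/2 | -1,0 } — -5/4
g(rrbbr) = { -2,-3/2 | -5/4,-1,0 } — -11/8
g(rrbbrr) = { -2,-3/2 | -11/8,-5/4,-1,0 } — -23/16
g(rrbbrrr) = { -2,-3/2 | -23/16,-11/8,-5/4,-1,0 } — -47/32
g(rrbbrrrb) = { -2,-3/2,-47/32 | -23/16,-11/8,-5/4,-1,0 } — -93/64
g(rrbbrrrbb) = { -2,-3/2,-47/32,-93/64 | -23/16,-11/8,-5/4,-1,0 } — -185/128
g(rrbbrrrbbr) = { -2,-3/2,-47/32,-93/64 | -185/128,-23/16,-11/8,-5/4,-1,0 } — -371/256
g(rrbbrrrbbrr) = { -2,-3/2,-47/32,-93/64 | -371/256,-185/128,-23/16,-11/8,-5/4,-1,0 } — -743/512
g(rrbbrrrbbrrr) = { -2,-3/2,-47/32,-93/64 | -743/512,-371/256,-185/128,-23/16,-11/8,-5/4,-1,0 } — -1487/1024
g(rrbbrrrbbrrrr) = { -2,-3/2,-47/32,-93/64 | -1487/1024,-743/512,-371/256,-185/128,-23/16,-11/8,-5/4,-1,0 } — -2975/2048
g(rrbbrrrbbrrrrb) = { -2,-3/2,-47/32,-93/64,-2975/2048 | -1487/1024,-743/512,-371/256,-185/128,-23/16,-11/8,-5/4,-1,0 } — -5949/4096
g(rrbbrrrbbrrrrbr) = { -2,-3/2,-47/32,-93/64,-2975/2048 | -5949/4096,-1487/1024,-743/512,-371/256,-185/128,-23/16,-11/8,-5/4,-1,0 } — -11899/8192

-11899/8192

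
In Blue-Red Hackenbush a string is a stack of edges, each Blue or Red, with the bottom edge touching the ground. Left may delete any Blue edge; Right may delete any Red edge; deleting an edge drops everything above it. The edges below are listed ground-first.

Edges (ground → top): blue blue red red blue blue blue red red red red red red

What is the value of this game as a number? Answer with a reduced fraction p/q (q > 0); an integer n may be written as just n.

2945/2048

Prefix values for blue blue red red blue blue blue red red red red red red via {L|R} + simplicity:
b: Left { 0 }, Right { (no moves) } => simplest 1
bb: Left { 0; 1 }, Right { (no moves) } => simplest 2
bbr: Left { 0; 1 }, Right { 2 } => simplest 3/2
bbrr: Left { 0; 1 }, Right { 3/2; 2 } => simplest 5/4
bbrrb: Left { 0; 1; 5/4 }, Right { 3/2; 2 } => simplest 11/8
bbrrbb: Left { 0; 1; 5/4; 11/8 }, Right { 3/2; 2 } => simplest 23/16
bbrrbbb: Left { 0; 1; 5/4; 11/8; 23/16 }, Right { 3/2; 2 } => simplest 47/32
bbrrbbbr: Left { 0; 1; 5/4; 11/8; 23/16 }, Right { 47/32; 3/2; 2 } => simplest 93/64
bbrrbbbrr: Left { 0; 1; 5/4; 11/8; 23/16 }, Right { 93/64; 47/32; 3/2; 2 } => simplest 185/128
bbrrbbbrrr: Left { 0; 1; 5/4; 11/8; 23/16 }, Right { 185/128; 93/64; 47/32; 3/2; 2 } => simplest 369/256
bbrrbbbrrrr: Left { 0; 1; 5/4; 11/8; 23/16 }, Right { 369/256; 185/128; 93/64; 47/32; 3/2; 2 } => simplest 737/512
bbrrbbbrrrrr: Left { 0; 1; 5/4; 11/8; 23/16 }, Right { 737/512; 369/256; 185/128; 93/64; 47/32; 3/2; 2 } => simplest 1473/1024
bbrrbbbrrrrrr: Left { 0; 1; 5/4; 11/8; 23/16 }, Right { 1473/1024; 737/512; 369/256; 185/128; 93/64; 47/32; 3/2; 2 } => simplest 2945/2048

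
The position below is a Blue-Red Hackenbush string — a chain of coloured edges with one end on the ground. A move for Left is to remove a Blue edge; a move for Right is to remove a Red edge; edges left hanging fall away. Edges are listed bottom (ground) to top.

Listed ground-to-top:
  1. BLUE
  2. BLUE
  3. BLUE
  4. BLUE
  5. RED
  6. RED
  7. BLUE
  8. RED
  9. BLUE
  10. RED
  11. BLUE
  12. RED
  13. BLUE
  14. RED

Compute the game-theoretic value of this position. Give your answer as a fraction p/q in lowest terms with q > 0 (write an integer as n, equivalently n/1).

B: Left { 0 }, Right { — } = simplest 1
BB: Left { 0, 1 }, Right { — } = simplest 2
BBB: Left { 0, 1, 2 }, Right { — } = simplest 3
BBBB: Left { 0, 1, 2, 3 }, Right { — } = simplest 4
BBBBR: Left { 0, 1, 2, 3 }, Right { 4 } = simplest 7/2
BBBBRR: Left { 0, 1, 2, 3 }, Right { 7/2, 4 } = simplest 13/4
BBBBRRB: Left { 0, 1, 2, 3, 13/4 }, Right { 7/2, 4 } = simplest 27/8
BBBBRRBR: Left { 0, 1, 2, 3, 13/4 }, Right { 27/8, 7/2, 4 } = simplest 53/16
BBBBRRBRB: Left { 0, 1, 2, 3, 13/4, 53/16 }, Right { 27/8, 7/2, 4 } = simplest 107/32
BBBBRRBRBR: Left { 0, 1, 2, 3, 13/4, 53/16 }, Right { 107/32, 27/8, 7/2, 4 } = simplest 213/64
BBBBRRBRBRB: Left { 0, 1, 2, 3, 13/4, 53/16, 213/64 }, Right { 107/32, 27/8, 7/2, 4 } = simplest 427/128
BBBBRRBRBRBR: Left { 0, 1, 2, 3, 13/4, 53/16, 213/64 }, Right { 427/128, 107/32, 27/8, 7/2, 4 } = simplest 853/256
BBBBRRBRBRBRB: Left { 0, 1, 2, 3, 13/4, 53/16, 213/64, 853/256 }, Right { 427/128, 107/32, 27/8, 7/2, 4 } = simplest 1707/512
BBBBRRBRBRBRBR: Left { 0, 1, 2, 3, 13/4, 53/16, 213/64, 853/256 }, Right { 1707/512, 427/128, 107/32, 27/8, 7/2, 4 } = simplest 3413/1024

3413/1024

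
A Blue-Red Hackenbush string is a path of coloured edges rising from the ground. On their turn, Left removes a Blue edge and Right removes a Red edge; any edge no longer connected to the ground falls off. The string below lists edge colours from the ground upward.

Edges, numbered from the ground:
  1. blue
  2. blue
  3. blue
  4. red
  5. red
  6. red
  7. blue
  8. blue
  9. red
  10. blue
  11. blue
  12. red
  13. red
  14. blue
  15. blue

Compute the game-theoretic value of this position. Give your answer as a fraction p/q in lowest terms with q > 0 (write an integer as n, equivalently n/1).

9063/4096

step 1: add blue to get b; options L={ 0 } R={ (no moves) } → 1
step 2: add blue to get bb; options L={ 0, 1 } R={ (no moves) } → 2
step 3: add blue to get bbb; options L={ 0, 1, 2 } R={ (no moves) } → 3
step 4: add red to get bbbr; options L={ 0, 1, 2 } R={ 3 } → 5/2
step 5: add red to get bbbrr; options L={ 0, 1, 2 } R={ 5/2, 3 } → 9/4
step 6: add red to get bbbrrr; options L={ 0, 1, 2 } R={ 9/4, 5/2, 3 } → 17/8
step 7: add blue to get bbbrrrb; options L={ 0, 1, 2, 17/8 } R={ 9/4, 5/2, 3 } → 35/16
step 8: add blue to get bbbrrrbb; options L={ 0, 1, 2, 17/8, 35/16 } R={ 9/4, 5/2, 3 } → 71/32
step 9: add red to get bbbrrrbbr; options L={ 0, 1, 2, 17/8, 35/16 } R={ 71/32, 9/4, 5/2, 3 } → 141/64
step 10: add blue to get bbbrrrbbrb; options L={ 0, 1, 2, 17/8, 35/16, 141/64 } R={ 71/32, 9/4, 5/2, 3 } → 283/128
step 11: add blue to get bbbrrrbbrbb; options L={ 0, 1, 2, 17/8, 35/16, 141/64, 283/128 } R={ 71/32, 9/4, 5/2, 3 } → 567/256
step 12: add red to get bbbrrrbbrbbr; options L={ 0, 1, 2, 17/8, 35/16, 141/64, 283/128 } R={ 567/256, 71/32, 9/4, 5/2, 3 } → 1133/512
step 13: add red to get bbbrrrbbrbbrr; options L={ 0, 1, 2, 17/8, 35/16, 141/64, 283/128 } R={ 1133/512, 567/256, 71/32, 9/4, 5/2, 3 } → 2265/1024
step 14: add blue to get bbbrrrbbrbbrrb; options L={ 0, 1, 2, 17/8, 35/16, 141/64, 283/128, 2265/1024 } R={ 1133/512, 567/256, 71/32, 9/4, 5/2, 3 } → 4531/2048
step 15: add blue to get bbbrrrbbrbbrrbb; options L={ 0, 1, 2, 17/8, 35/16, 141/64, 283/128, 2265/1024, 4531/2048 } R={ 1133/512, 567/256, 71/32, 9/4, 5/2, 3 } → 9063/4096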